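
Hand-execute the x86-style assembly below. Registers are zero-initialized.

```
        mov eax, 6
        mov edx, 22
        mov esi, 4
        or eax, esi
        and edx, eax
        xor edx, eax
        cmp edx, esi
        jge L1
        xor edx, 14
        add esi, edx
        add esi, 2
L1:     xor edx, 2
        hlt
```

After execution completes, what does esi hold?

20

eax=6
edx=22
esi=4
eax=6|4=6
edx=22&6=6
edx=6^6=0
cmp edx, esi  (cmp 0,4)
jge L1: not taken
edx=0^14=14
esi=4+14=18
esi=18+2=20
edx=14^2=12
halt.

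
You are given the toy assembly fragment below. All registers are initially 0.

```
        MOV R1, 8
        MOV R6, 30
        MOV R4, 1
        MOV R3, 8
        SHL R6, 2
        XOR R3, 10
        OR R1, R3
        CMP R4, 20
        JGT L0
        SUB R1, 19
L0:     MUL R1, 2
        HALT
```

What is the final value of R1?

-18

R1=8
R6=30
R4=1
R3=8
R6=30<<2=120
R3=8^10=2
R1=8|2=10
CMP R4, 20  (cmp 1,20)
JGT L0: not taken
R1=10-19=-9
R1=(-9)*2=-18
halt.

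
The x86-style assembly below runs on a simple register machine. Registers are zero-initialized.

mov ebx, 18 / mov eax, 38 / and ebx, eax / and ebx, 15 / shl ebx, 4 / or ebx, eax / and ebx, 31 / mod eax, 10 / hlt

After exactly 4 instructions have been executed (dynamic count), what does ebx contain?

2

ebx=18
eax=38
ebx=18&38=2
ebx=2&15=2
After step 4: ebx = 2.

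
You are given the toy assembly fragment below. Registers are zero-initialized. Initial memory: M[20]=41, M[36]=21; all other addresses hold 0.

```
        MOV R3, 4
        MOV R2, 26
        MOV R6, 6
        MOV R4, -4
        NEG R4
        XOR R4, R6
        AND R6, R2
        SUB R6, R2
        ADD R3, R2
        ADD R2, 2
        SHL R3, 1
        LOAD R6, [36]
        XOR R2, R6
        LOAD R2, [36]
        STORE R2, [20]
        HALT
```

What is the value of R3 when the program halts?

R3=4
R2=26
R6=6
R4=-4
R4=-(-4)=4
R4=4^6=2
R6=6&26=2
R6=2-26=-24
R3=4+26=30
R2=26+2=28
R3=30<<1=60
R6=M[36]=21
R2=28^21=9
R2=M[36]=21
STORE R2, [20] → M[20]=21
halt.

60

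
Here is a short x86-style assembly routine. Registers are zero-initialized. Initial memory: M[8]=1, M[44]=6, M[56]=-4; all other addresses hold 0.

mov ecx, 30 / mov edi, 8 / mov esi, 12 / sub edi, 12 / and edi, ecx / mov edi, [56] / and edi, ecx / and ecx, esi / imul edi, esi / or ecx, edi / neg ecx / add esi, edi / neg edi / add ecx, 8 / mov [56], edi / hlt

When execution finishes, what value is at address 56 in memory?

-336

after mov ecx, 30: ecx=30
after mov edi, 8: edi=8
after mov esi, 12: esi=12
after sub edi, 12: edi=8-12=-4
after and edi, ecx: edi=(-4)&30=28
after mov edi, [56]: edi=M[56]=-4
after and edi, ecx: edi=(-4)&30=28
after and ecx, esi: ecx=30&12=12
after imul edi, esi: edi=28*12=336
after or ecx, edi: ecx=12|336=348
after neg ecx: ecx=-(348)=-348
after add esi, edi: esi=12+336=348
after neg edi: edi=-(336)=-336
after add ecx, 8: ecx=(-348)+8=-340
mov [56], edi → M[56]=-336
halt.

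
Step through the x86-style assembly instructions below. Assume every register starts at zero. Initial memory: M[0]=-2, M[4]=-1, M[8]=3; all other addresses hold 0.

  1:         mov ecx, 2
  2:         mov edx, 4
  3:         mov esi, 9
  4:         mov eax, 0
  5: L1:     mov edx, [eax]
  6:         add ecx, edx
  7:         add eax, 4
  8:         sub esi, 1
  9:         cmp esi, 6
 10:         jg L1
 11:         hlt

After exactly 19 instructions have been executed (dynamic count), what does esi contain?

mov ecx, 2 → ecx=2
mov edx, 4 → edx=4
mov esi, 9 → esi=9
mov eax, 0 → eax=0
mov edx, [eax] → edx=M[0]=-2
add ecx, edx → ecx=2+(-2)=0
add eax, 4 → eax=0+4=4
sub esi, 1 → esi=9-1=8
cmp esi, 6  (cmp 8,6)
jg L1: taken
mov edx, [eax] → edx=M[4]=-1
add ecx, edx → ecx=0+(-1)=-1
add eax, 4 → eax=4+4=8
sub esi, 1 → esi=8-1=7
cmp esi, 6  (cmp 7,6)
jg L1: taken
mov edx, [eax] → edx=M[8]=3
add ecx, edx → ecx=(-1)+3=2
add eax, 4 → eax=8+4=12
After step 19: esi = 7.

7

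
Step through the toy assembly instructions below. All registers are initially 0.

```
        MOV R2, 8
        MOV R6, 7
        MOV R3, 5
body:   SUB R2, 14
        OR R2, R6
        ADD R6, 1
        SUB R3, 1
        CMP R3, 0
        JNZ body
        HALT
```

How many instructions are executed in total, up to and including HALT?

34

after MOV R2, 8: R2=8
after MOV R6, 7: R6=7
after MOV R3, 5: R3=5
after SUB R2, 14: R2=8-14=-6
after OR R2, R6: R2=(-6)|7=-1
after ADD R6, 1: R6=7+1=8
after SUB R3, 1: R3=5-1=4
CMP R3, 0  (cmp 4,0)
JNZ body: taken
after SUB R2, 14: R2=(-1)-14=-15
after OR R2, R6: R2=(-15)|8=-7
after ADD R6, 1: R6=8+1=9
after SUB R3, 1: R3=4-1=3
CMP R3, 0  (cmp 3,0)
JNZ body: taken
after SUB R2, 14: R2=(-7)-14=-21
after OR R2, R6: R2=(-21)|9=-21
after ADD R6, 1: R6=9+1=10
after SUB R3, 1: R3=3-1=2
CMP R3, 0  (cmp 2,0)
JNZ body: taken
after SUB R2, 14: R2=(-21)-14=-35
after OR R2, R6: R2=(-35)|10=-33
after ADD R6, 1: R6=10+1=11
after SUB R3, 1: R3=2-1=1
CMP R3, 0  (cmp 1,0)
JNZ body: taken
after SUB R2, 14: R2=(-33)-14=-47
after OR R2, R6: R2=(-47)|11=-37
after ADD R6, 1: R6=11+1=12
after SUB R3, 1: R3=1-1=0
CMP R3, 0  (cmp 0,0)
JNZ body: not taken
halt.
Total executed instructions: 34.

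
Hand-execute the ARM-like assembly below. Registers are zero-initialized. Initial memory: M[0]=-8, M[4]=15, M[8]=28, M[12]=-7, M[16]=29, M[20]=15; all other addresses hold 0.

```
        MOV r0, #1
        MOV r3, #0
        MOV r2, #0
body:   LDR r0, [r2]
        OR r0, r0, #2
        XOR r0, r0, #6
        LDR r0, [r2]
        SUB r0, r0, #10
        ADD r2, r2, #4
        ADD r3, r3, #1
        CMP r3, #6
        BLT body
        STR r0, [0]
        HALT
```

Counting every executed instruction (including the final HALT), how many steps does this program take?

59

r0=1
r3=0
r2=0
r0=M[0]=-8
r0=(-8)|2=-6
r0=(-6)^6=-4
r0=M[0]=-8
r0=(-8)-10=-18
r2=0+4=4
r3=0+1=1
CMP r3, #6  (cmp 1,6)
BLT body: taken
r0=M[4]=15
r0=15|2=15
r0=15^6=9
r0=M[4]=15
r0=15-10=5
r2=4+4=8
r3=1+1=2
CMP r3, #6  (cmp 2,6)
BLT body: taken
r0=M[8]=28
r0=28|2=30
r0=30^6=24
r0=M[8]=28
r0=28-10=18
r2=8+4=12
r3=2+1=3
CMP r3, #6  (cmp 3,6)
BLT body: taken
r0=M[12]=-7
r0=(-7)|2=-5
r0=(-5)^6=-3
r0=M[12]=-7
r0=(-7)-10=-17
r2=12+4=16
r3=3+1=4
CMP r3, #6  (cmp 4,6)
BLT body: taken
r0=M[16]=29
r0=29|2=31
r0=31^6=25
r0=M[16]=29
r0=29-10=19
r2=16+4=20
r3=4+1=5
CMP r3, #6  (cmp 5,6)
BLT body: taken
r0=M[20]=15
r0=15|2=15
r0=15^6=9
r0=M[20]=15
r0=15-10=5
r2=20+4=24
r3=5+1=6
CMP r3, #6  (cmp 6,6)
BLT body: not taken
STR r0, [0] → M[0]=5
halt.
Total executed instructions: 59.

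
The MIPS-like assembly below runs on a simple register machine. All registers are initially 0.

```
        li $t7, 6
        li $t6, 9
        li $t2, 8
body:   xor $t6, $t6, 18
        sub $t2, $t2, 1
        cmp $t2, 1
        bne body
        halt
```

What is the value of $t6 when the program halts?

27

li $t7, 6 → $t7=6
li $t6, 9 → $t6=9
li $t2, 8 → $t2=8
xor $t6, $t6, 18 → $t6=9^18=27
sub $t2, $t2, 1 → $t2=8-1=7
cmp $t2, 1  (cmp 7,1)
bne body: taken
xor $t6, $t6, 18 → $t6=27^18=9
sub $t2, $t2, 1 → $t2=7-1=6
cmp $t2, 1  (cmp 6,1)
bne body: taken
xor $t6, $t6, 18 → $t6=9^18=27
sub $t2, $t2, 1 → $t2=6-1=5
cmp $t2, 1  (cmp 5,1)
bne body: taken
xor $t6, $t6, 18 → $t6=27^18=9
sub $t2, $t2, 1 → $t2=5-1=4
cmp $t2, 1  (cmp 4,1)
bne body: taken
xor $t6, $t6, 18 → $t6=9^18=27
sub $t2, $t2, 1 → $t2=4-1=3
cmp $t2, 1  (cmp 3,1)
bne body: taken
xor $t6, $t6, 18 → $t6=27^18=9
sub $t2, $t2, 1 → $t2=3-1=2
cmp $t2, 1  (cmp 2,1)
bne body: taken
xor $t6, $t6, 18 → $t6=9^18=27
sub $t2, $t2, 1 → $t2=2-1=1
cmp $t2, 1  (cmp 1,1)
bne body: not taken
halt.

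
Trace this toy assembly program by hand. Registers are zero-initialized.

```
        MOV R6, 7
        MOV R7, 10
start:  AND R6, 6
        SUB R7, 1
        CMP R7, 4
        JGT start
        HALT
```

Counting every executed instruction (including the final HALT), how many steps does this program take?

27

after MOV R6, 7: R6=7
after MOV R7, 10: R7=10
after AND R6, 6: R6=7&6=6
after SUB R7, 1: R7=10-1=9
CMP R7, 4  (cmp 9,4)
JGT start: taken
after AND R6, 6: R6=6&6=6
after SUB R7, 1: R7=9-1=8
CMP R7, 4  (cmp 8,4)
JGT start: taken
after AND R6, 6: R6=6&6=6
after SUB R7, 1: R7=8-1=7
CMP R7, 4  (cmp 7,4)
JGT start: taken
after AND R6, 6: R6=6&6=6
after SUB R7, 1: R7=7-1=6
CMP R7, 4  (cmp 6,4)
JGT start: taken
after AND R6, 6: R6=6&6=6
after SUB R7, 1: R7=6-1=5
CMP R7, 4  (cmp 5,4)
JGT start: taken
after AND R6, 6: R6=6&6=6
after SUB R7, 1: R7=5-1=4
CMP R7, 4  (cmp 4,4)
JGT start: not taken
halt.
Total executed instructions: 27.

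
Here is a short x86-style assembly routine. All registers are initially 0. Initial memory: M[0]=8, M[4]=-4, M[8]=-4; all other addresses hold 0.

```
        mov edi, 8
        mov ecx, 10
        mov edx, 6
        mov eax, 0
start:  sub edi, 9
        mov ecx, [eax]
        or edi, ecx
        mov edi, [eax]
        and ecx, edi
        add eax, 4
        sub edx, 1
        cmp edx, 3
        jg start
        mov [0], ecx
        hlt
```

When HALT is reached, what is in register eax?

mov edi, 8 → edi=8
mov ecx, 10 → ecx=10
mov edx, 6 → edx=6
mov eax, 0 → eax=0
sub edi, 9 → edi=8-9=-1
mov ecx, [eax] → ecx=M[0]=8
or edi, ecx → edi=(-1)|8=-1
mov edi, [eax] → edi=M[0]=8
and ecx, edi → ecx=8&8=8
add eax, 4 → eax=0+4=4
sub edx, 1 → edx=6-1=5
cmp edx, 3  (cmp 5,3)
jg start: taken
sub edi, 9 → edi=8-9=-1
mov ecx, [eax] → ecx=M[4]=-4
or edi, ecx → edi=(-1)|(-4)=-1
mov edi, [eax] → edi=M[4]=-4
and ecx, edi → ecx=(-4)&(-4)=-4
add eax, 4 → eax=4+4=8
sub edx, 1 → edx=5-1=4
cmp edx, 3  (cmp 4,3)
jg start: taken
sub edi, 9 → edi=(-4)-9=-13
mov ecx, [eax] → ecx=M[8]=-4
or edi, ecx → edi=(-13)|(-4)=-1
mov edi, [eax] → edi=M[8]=-4
and ecx, edi → ecx=(-4)&(-4)=-4
add eax, 4 → eax=8+4=12
sub edx, 1 → edx=4-1=3
cmp edx, 3  (cmp 3,3)
jg start: not taken
mov [0], ecx → M[0]=-4
halt.

12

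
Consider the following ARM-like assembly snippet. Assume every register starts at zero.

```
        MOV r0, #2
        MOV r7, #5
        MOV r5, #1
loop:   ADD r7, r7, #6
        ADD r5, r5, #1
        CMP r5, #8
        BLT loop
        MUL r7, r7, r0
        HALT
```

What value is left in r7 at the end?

94

r0=2
r7=5
r5=1
r7=5+6=11
r5=1+1=2
CMP r5, #8  (cmp 2,8)
BLT loop: taken
r7=11+6=17
r5=2+1=3
CMP r5, #8  (cmp 3,8)
BLT loop: taken
r7=17+6=23
r5=3+1=4
CMP r5, #8  (cmp 4,8)
BLT loop: taken
r7=23+6=29
r5=4+1=5
CMP r5, #8  (cmp 5,8)
BLT loop: taken
r7=29+6=35
r5=5+1=6
CMP r5, #8  (cmp 6,8)
BLT loop: taken
r7=35+6=41
r5=6+1=7
CMP r5, #8  (cmp 7,8)
BLT loop: taken
r7=41+6=47
r5=7+1=8
CMP r5, #8  (cmp 8,8)
BLT loop: not taken
r7=47*2=94
halt.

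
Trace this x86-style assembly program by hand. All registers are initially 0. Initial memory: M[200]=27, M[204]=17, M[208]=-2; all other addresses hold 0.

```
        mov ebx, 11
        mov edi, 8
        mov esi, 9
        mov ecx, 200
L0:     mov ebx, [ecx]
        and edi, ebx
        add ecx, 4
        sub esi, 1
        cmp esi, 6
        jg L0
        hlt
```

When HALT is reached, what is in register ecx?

mov ebx, 11 → ebx=11
mov edi, 8 → edi=8
mov esi, 9 → esi=9
mov ecx, 200 → ecx=200
mov ebx, [ecx] → ebx=M[200]=27
and edi, ebx → edi=8&27=8
add ecx, 4 → ecx=200+4=204
sub esi, 1 → esi=9-1=8
cmp esi, 6  (cmp 8,6)
jg L0: taken
mov ebx, [ecx] → ebx=M[204]=17
and edi, ebx → edi=8&17=0
add ecx, 4 → ecx=204+4=208
sub esi, 1 → esi=8-1=7
cmp esi, 6  (cmp 7,6)
jg L0: taken
mov ebx, [ecx] → ebx=M[208]=-2
and edi, ebx → edi=0&(-2)=0
add ecx, 4 → ecx=208+4=212
sub esi, 1 → esi=7-1=6
cmp esi, 6  (cmp 6,6)
jg L0: not taken
halt.

212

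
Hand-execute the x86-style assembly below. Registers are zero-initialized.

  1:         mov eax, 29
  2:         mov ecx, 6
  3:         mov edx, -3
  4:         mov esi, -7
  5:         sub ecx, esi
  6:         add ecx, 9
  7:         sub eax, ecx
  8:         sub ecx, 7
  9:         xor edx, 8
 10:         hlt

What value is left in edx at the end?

mov eax, 29 → eax=29
mov ecx, 6 → ecx=6
mov edx, -3 → edx=-3
mov esi, -7 → esi=-7
sub ecx, esi → ecx=6-(-7)=13
add ecx, 9 → ecx=13+9=22
sub eax, ecx → eax=29-22=7
sub ecx, 7 → ecx=22-7=15
xor edx, 8 → edx=(-3)^8=-11
halt.

-11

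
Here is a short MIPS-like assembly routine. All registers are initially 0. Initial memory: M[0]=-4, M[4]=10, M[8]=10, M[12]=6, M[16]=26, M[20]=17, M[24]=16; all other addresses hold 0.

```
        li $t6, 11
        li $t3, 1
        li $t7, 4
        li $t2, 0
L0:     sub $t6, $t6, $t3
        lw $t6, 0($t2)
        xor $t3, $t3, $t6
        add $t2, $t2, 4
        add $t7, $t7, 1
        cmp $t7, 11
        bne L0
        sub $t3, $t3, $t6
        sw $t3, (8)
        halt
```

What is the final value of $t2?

li $t6, 11 → $t6=11
li $t3, 1 → $t3=1
li $t7, 4 → $t7=4
li $t2, 0 → $t2=0
sub $t6, $t6, $t3 → $t6=11-1=10
lw $t6, 0($t2) → $t6=M[0]=-4
xor $t3, $t3, $t6 → $t3=1^(-4)=-3
add $t2, $t2, 4 → $t2=0+4=4
add $t7, $t7, 1 → $t7=4+1=5
cmp $t7, 11  (cmp 5,11)
bne L0: taken
sub $t6, $t6, $t3 → $t6=(-4)-(-3)=-1
lw $t6, 0($t2) → $t6=M[4]=10
xor $t3, $t3, $t6 → $t3=(-3)^10=-9
add $t2, $t2, 4 → $t2=4+4=8
add $t7, $t7, 1 → $t7=5+1=6
cmp $t7, 11  (cmp 6,11)
bne L0: taken
sub $t6, $t6, $t3 → $t6=10-(-9)=19
lw $t6, 0($t2) → $t6=M[8]=10
xor $t3, $t3, $t6 → $t3=(-9)^10=-3
add $t2, $t2, 4 → $t2=8+4=12
add $t7, $t7, 1 → $t7=6+1=7
cmp $t7, 11  (cmp 7,11)
bne L0: taken
sub $t6, $t6, $t3 → $t6=10-(-3)=13
lw $t6, 0($t2) → $t6=M[12]=6
xor $t3, $t3, $t6 → $t3=(-3)^6=-5
add $t2, $t2, 4 → $t2=12+4=16
add $t7, $t7, 1 → $t7=7+1=8
cmp $t7, 11  (cmp 8,11)
bne L0: taken
sub $t6, $t6, $t3 → $t6=6-(-5)=11
lw $t6, 0($t2) → $t6=M[16]=26
xor $t3, $t3, $t6 → $t3=(-5)^26=-31
add $t2, $t2, 4 → $t2=16+4=20
add $t7, $t7, 1 → $t7=8+1=9
cmp $t7, 11  (cmp 9,11)
bne L0: taken
sub $t6, $t6, $t3 → $t6=26-(-31)=57
lw $t6, 0($t2) → $t6=M[20]=17
xor $t3, $t3, $t6 → $t3=(-31)^17=-16
add $t2, $t2, 4 → $t2=20+4=24
add $t7, $t7, 1 → $t7=9+1=10
cmp $t7, 11  (cmp 10,11)
bne L0: taken
sub $t6, $t6, $t3 → $t6=17-(-16)=33
lw $t6, 0($t2) → $t6=M[24]=16
xor $t3, $t3, $t6 → $t3=(-16)^16=-32
add $t2, $t2, 4 → $t2=24+4=28
add $t7, $t7, 1 → $t7=10+1=11
cmp $t7, 11  (cmp 11,11)
bne L0: not taken
sub $t3, $t3, $t6 → $t3=(-32)-16=-48
sw $t3, (8) → M[8]=-48
halt.

28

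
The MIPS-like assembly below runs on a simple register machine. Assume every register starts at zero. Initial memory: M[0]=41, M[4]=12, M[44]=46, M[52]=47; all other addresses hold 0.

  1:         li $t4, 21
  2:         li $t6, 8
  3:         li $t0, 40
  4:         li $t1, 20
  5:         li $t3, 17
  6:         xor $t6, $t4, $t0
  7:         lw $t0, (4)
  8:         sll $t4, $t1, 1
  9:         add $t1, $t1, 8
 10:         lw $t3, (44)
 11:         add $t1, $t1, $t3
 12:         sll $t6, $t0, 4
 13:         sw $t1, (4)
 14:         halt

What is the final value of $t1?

after li $t4, 21: $t4=21
after li $t6, 8: $t6=8
after li $t0, 40: $t0=40
after li $t1, 20: $t1=20
after li $t3, 17: $t3=17
after xor $t6, $t4, $t0: $t6=21^40=61
after lw $t0, (4): $t0=M[4]=12
after sll $t4, $t1, 1: $t4=20<<1=40
after add $t1, $t1, 8: $t1=20+8=28
after lw $t3, (44): $t3=M[44]=46
after add $t1, $t1, $t3: $t1=28+46=74
after sll $t6, $t0, 4: $t6=12<<4=192
sw $t1, (4) → M[4]=74
halt.

74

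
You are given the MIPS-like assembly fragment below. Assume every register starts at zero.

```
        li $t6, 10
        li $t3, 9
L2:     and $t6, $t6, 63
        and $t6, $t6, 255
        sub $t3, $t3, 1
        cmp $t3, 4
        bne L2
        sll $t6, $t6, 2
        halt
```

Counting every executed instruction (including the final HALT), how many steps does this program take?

29

after li $t6, 10: $t6=10
after li $t3, 9: $t3=9
after and $t6, $t6, 63: $t6=10&63=10
after and $t6, $t6, 255: $t6=10&255=10
after sub $t3, $t3, 1: $t3=9-1=8
cmp $t3, 4  (cmp 8,4)
bne L2: taken
after and $t6, $t6, 63: $t6=10&63=10
after and $t6, $t6, 255: $t6=10&255=10
after sub $t3, $t3, 1: $t3=8-1=7
cmp $t3, 4  (cmp 7,4)
bne L2: taken
after and $t6, $t6, 63: $t6=10&63=10
after and $t6, $t6, 255: $t6=10&255=10
after sub $t3, $t3, 1: $t3=7-1=6
cmp $t3, 4  (cmp 6,4)
bne L2: taken
after and $t6, $t6, 63: $t6=10&63=10
after and $t6, $t6, 255: $t6=10&255=10
after sub $t3, $t3, 1: $t3=6-1=5
cmp $t3, 4  (cmp 5,4)
bne L2: taken
after and $t6, $t6, 63: $t6=10&63=10
after and $t6, $t6, 255: $t6=10&255=10
after sub $t3, $t3, 1: $t3=5-1=4
cmp $t3, 4  (cmp 4,4)
bne L2: not taken
after sll $t6, $t6, 2: $t6=10<<2=40
halt.
Total executed instructions: 29.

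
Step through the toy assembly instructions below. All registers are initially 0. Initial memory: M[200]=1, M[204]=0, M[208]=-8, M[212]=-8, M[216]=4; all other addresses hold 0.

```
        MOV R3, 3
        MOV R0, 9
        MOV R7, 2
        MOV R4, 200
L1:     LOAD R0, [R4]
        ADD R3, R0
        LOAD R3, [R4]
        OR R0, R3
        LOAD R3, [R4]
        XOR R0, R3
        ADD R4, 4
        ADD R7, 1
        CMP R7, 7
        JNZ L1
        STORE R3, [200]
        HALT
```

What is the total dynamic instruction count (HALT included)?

56

after MOV R3, 3: R3=3
after MOV R0, 9: R0=9
after MOV R7, 2: R7=2
after MOV R4, 200: R4=200
after LOAD R0, [R4]: R0=M[200]=1
after ADD R3, R0: R3=3+1=4
after LOAD R3, [R4]: R3=M[200]=1
after OR R0, R3: R0=1|1=1
after LOAD R3, [R4]: R3=M[200]=1
after XOR R0, R3: R0=1^1=0
after ADD R4, 4: R4=200+4=204
after ADD R7, 1: R7=2+1=3
CMP R7, 7  (cmp 3,7)
JNZ L1: taken
after LOAD R0, [R4]: R0=M[204]=0
after ADD R3, R0: R3=1+0=1
after LOAD R3, [R4]: R3=M[204]=0
after OR R0, R3: R0=0|0=0
after LOAD R3, [R4]: R3=M[204]=0
after XOR R0, R3: R0=0^0=0
after ADD R4, 4: R4=204+4=208
after ADD R7, 1: R7=3+1=4
CMP R7, 7  (cmp 4,7)
JNZ L1: taken
after LOAD R0, [R4]: R0=M[208]=-8
after ADD R3, R0: R3=0+(-8)=-8
after LOAD R3, [R4]: R3=M[208]=-8
after OR R0, R3: R0=(-8)|(-8)=-8
after LOAD R3, [R4]: R3=M[208]=-8
after XOR R0, R3: R0=(-8)^(-8)=0
after ADD R4, 4: R4=208+4=212
after ADD R7, 1: R7=4+1=5
CMP R7, 7  (cmp 5,7)
JNZ L1: taken
after LOAD R0, [R4]: R0=M[212]=-8
after ADD R3, R0: R3=(-8)+(-8)=-16
after LOAD R3, [R4]: R3=M[212]=-8
after OR R0, R3: R0=(-8)|(-8)=-8
after LOAD R3, [R4]: R3=M[212]=-8
after XOR R0, R3: R0=(-8)^(-8)=0
after ADD R4, 4: R4=212+4=216
after ADD R7, 1: R7=5+1=6
CMP R7, 7  (cmp 6,7)
JNZ L1: taken
after LOAD R0, [R4]: R0=M[216]=4
after ADD R3, R0: R3=(-8)+4=-4
after LOAD R3, [R4]: R3=M[216]=4
after OR R0, R3: R0=4|4=4
after LOAD R3, [R4]: R3=M[216]=4
after XOR R0, R3: R0=4^4=0
after ADD R4, 4: R4=216+4=220
after ADD R7, 1: R7=6+1=7
CMP R7, 7  (cmp 7,7)
JNZ L1: not taken
STORE R3, [200] → M[200]=4
halt.
Total executed instructions: 56.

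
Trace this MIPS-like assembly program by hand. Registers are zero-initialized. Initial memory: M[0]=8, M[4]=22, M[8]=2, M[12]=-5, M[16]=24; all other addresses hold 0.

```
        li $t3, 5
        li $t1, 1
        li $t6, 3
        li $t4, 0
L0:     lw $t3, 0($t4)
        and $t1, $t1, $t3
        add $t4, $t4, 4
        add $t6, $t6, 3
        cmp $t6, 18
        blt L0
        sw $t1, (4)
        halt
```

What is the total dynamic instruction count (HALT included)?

36

$t3=5
$t1=1
$t6=3
$t4=0
$t3=M[0]=8
$t1=1&8=0
$t4=0+4=4
$t6=3+3=6
cmp $t6, 18  (cmp 6,18)
blt L0: taken
$t3=M[4]=22
$t1=0&22=0
$t4=4+4=8
$t6=6+3=9
cmp $t6, 18  (cmp 9,18)
blt L0: taken
$t3=M[8]=2
$t1=0&2=0
$t4=8+4=12
$t6=9+3=12
cmp $t6, 18  (cmp 12,18)
blt L0: taken
$t3=M[12]=-5
$t1=0&(-5)=0
$t4=12+4=16
$t6=12+3=15
cmp $t6, 18  (cmp 15,18)
blt L0: taken
$t3=M[16]=24
$t1=0&24=0
$t4=16+4=20
$t6=15+3=18
cmp $t6, 18  (cmp 18,18)
blt L0: not taken
sw $t1, (4) → M[4]=0
halt.
Total executed instructions: 36.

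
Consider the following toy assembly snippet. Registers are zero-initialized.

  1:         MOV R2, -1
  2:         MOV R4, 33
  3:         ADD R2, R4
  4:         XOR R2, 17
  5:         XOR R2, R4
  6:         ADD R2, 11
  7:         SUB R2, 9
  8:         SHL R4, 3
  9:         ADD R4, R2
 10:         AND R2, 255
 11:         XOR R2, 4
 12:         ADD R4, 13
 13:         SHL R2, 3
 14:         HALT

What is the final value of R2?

R2=-1
R4=33
R2=(-1)+33=32
R2=32^17=49
R2=49^33=16
R2=16+11=27
R2=27-9=18
R4=33<<3=264
R4=264+18=282
R2=18&255=18
R2=18^4=22
R4=282+13=295
R2=22<<3=176
halt.

176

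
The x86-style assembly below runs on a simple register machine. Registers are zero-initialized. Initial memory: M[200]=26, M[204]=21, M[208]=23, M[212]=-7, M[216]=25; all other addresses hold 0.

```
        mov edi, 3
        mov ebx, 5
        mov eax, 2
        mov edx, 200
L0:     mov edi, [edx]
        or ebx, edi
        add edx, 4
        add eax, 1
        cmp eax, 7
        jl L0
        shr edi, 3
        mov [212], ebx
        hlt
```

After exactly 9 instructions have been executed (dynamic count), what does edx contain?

204

edi=3
ebx=5
eax=2
edx=200
edi=M[200]=26
ebx=5|26=31
edx=200+4=204
eax=2+1=3
cmp eax, 7  (cmp 3,7)
After step 9: edx = 204.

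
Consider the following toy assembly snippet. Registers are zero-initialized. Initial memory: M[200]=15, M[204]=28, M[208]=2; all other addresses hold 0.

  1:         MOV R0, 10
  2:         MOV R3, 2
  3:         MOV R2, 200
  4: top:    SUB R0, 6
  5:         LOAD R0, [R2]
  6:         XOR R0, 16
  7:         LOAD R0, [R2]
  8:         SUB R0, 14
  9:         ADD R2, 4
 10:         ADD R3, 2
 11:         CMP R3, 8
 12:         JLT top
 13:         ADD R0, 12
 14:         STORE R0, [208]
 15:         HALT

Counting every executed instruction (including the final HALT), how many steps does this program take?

33

MOV R0, 10 → R0=10
MOV R3, 2 → R3=2
MOV R2, 200 → R2=200
SUB R0, 6 → R0=10-6=4
LOAD R0, [R2] → R0=M[200]=15
XOR R0, 16 → R0=15^16=31
LOAD R0, [R2] → R0=M[200]=15
SUB R0, 14 → R0=15-14=1
ADD R2, 4 → R2=200+4=204
ADD R3, 2 → R3=2+2=4
CMP R3, 8  (cmp 4,8)
JLT top: taken
SUB R0, 6 → R0=1-6=-5
LOAD R0, [R2] → R0=M[204]=28
XOR R0, 16 → R0=28^16=12
LOAD R0, [R2] → R0=M[204]=28
SUB R0, 14 → R0=28-14=14
ADD R2, 4 → R2=204+4=208
ADD R3, 2 → R3=4+2=6
CMP R3, 8  (cmp 6,8)
JLT top: taken
SUB R0, 6 → R0=14-6=8
LOAD R0, [R2] → R0=M[208]=2
XOR R0, 16 → R0=2^16=18
LOAD R0, [R2] → R0=M[208]=2
SUB R0, 14 → R0=2-14=-12
ADD R2, 4 → R2=208+4=212
ADD R3, 2 → R3=6+2=8
CMP R3, 8  (cmp 8,8)
JLT top: not taken
ADD R0, 12 → R0=(-12)+12=0
STORE R0, [208] → M[208]=0
halt.
Total executed instructions: 33.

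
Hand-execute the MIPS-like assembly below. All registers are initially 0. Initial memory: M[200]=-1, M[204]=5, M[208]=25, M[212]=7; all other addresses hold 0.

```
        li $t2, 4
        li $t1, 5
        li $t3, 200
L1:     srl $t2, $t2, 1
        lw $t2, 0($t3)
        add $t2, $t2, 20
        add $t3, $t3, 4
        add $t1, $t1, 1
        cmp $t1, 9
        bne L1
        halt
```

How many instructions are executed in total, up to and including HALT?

after li $t2, 4: $t2=4
after li $t1, 5: $t1=5
after li $t3, 200: $t3=200
after srl $t2, $t2, 1: $t2=4>>1=2
after lw $t2, 0($t3): $t2=M[200]=-1
after add $t2, $t2, 20: $t2=(-1)+20=19
after add $t3, $t3, 4: $t3=200+4=204
after add $t1, $t1, 1: $t1=5+1=6
cmp $t1, 9  (cmp 6,9)
bne L1: taken
after srl $t2, $t2, 1: $t2=19>>1=9
after lw $t2, 0($t3): $t2=M[204]=5
after add $t2, $t2, 20: $t2=5+20=25
after add $t3, $t3, 4: $t3=204+4=208
after add $t1, $t1, 1: $t1=6+1=7
cmp $t1, 9  (cmp 7,9)
bne L1: taken
after srl $t2, $t2, 1: $t2=25>>1=12
after lw $t2, 0($t3): $t2=M[208]=25
after add $t2, $t2, 20: $t2=25+20=45
after add $t3, $t3, 4: $t3=208+4=212
after add $t1, $t1, 1: $t1=7+1=8
cmp $t1, 9  (cmp 8,9)
bne L1: taken
after srl $t2, $t2, 1: $t2=45>>1=22
after lw $t2, 0($t3): $t2=M[212]=7
after add $t2, $t2, 20: $t2=7+20=27
after add $t3, $t3, 4: $t3=212+4=216
after add $t1, $t1, 1: $t1=8+1=9
cmp $t1, 9  (cmp 9,9)
bne L1: not taken
halt.
Total executed instructions: 32.

32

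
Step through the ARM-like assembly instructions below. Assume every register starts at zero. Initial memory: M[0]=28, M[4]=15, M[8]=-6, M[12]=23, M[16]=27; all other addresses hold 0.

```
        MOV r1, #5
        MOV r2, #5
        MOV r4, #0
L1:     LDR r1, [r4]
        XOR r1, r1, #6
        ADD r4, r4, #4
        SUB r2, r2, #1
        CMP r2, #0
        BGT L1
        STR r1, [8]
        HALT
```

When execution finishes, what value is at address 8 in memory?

29

r1=5
r2=5
r4=0
r1=M[0]=28
r1=28^6=26
r4=0+4=4
r2=5-1=4
CMP r2, #0  (cmp 4,0)
BGT L1: taken
r1=M[4]=15
r1=15^6=9
r4=4+4=8
r2=4-1=3
CMP r2, #0  (cmp 3,0)
BGT L1: taken
r1=M[8]=-6
r1=(-6)^6=-4
r4=8+4=12
r2=3-1=2
CMP r2, #0  (cmp 2,0)
BGT L1: taken
r1=M[12]=23
r1=23^6=17
r4=12+4=16
r2=2-1=1
CMP r2, #0  (cmp 1,0)
BGT L1: taken
r1=M[16]=27
r1=27^6=29
r4=16+4=20
r2=1-1=0
CMP r2, #0  (cmp 0,0)
BGT L1: not taken
STR r1, [8] → M[8]=29
halt.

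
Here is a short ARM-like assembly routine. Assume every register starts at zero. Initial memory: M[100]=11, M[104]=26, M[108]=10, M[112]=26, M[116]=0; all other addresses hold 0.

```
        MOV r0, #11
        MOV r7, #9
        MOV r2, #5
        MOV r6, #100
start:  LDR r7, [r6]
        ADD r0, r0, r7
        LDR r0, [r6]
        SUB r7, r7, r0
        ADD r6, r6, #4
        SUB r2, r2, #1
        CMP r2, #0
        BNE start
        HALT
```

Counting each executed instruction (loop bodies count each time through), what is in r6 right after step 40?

after MOV r0, #11: r0=11
after MOV r7, #9: r7=9
after MOV r2, #5: r2=5
after MOV r6, #100: r6=100
after LDR r7, [r6]: r7=M[100]=11
after ADD r0, r0, r7: r0=11+11=22
after LDR r0, [r6]: r0=M[100]=11
after SUB r7, r7, r0: r7=11-11=0
after ADD r6, r6, #4: r6=100+4=104
after SUB r2, r2, #1: r2=5-1=4
CMP r2, #0  (cmp 4,0)
BNE start: taken
after LDR r7, [r6]: r7=M[104]=26
after ADD r0, r0, r7: r0=11+26=37
after LDR r0, [r6]: r0=M[104]=26
after SUB r7, r7, r0: r7=26-26=0
after ADD r6, r6, #4: r6=104+4=108
after SUB r2, r2, #1: r2=4-1=3
CMP r2, #0  (cmp 3,0)
BNE start: taken
after LDR r7, [r6]: r7=M[108]=10
after ADD r0, r0, r7: r0=26+10=36
after LDR r0, [r6]: r0=M[108]=10
after SUB r7, r7, r0: r7=10-10=0
after ADD r6, r6, #4: r6=108+4=112
after SUB r2, r2, #1: r2=3-1=2
CMP r2, #0  (cmp 2,0)
BNE start: taken
after LDR r7, [r6]: r7=M[112]=26
after ADD r0, r0, r7: r0=10+26=36
after LDR r0, [r6]: r0=M[112]=26
after SUB r7, r7, r0: r7=26-26=0
after ADD r6, r6, #4: r6=112+4=116
after SUB r2, r2, #1: r2=2-1=1
CMP r2, #0  (cmp 1,0)
BNE start: taken
after LDR r7, [r6]: r7=M[116]=0
after ADD r0, r0, r7: r0=26+0=26
after LDR r0, [r6]: r0=M[116]=0
after SUB r7, r7, r0: r7=0-0=0
After step 40: r6 = 116.

116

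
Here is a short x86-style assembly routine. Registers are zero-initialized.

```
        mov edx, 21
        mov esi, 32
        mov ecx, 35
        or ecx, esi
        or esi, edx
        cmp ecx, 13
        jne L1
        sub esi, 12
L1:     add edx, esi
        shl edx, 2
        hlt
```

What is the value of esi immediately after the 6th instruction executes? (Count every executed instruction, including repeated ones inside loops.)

53

mov edx, 21 → edx=21
mov esi, 32 → esi=32
mov ecx, 35 → ecx=35
or ecx, esi → ecx=35|32=35
or esi, edx → esi=32|21=53
cmp ecx, 13  (cmp 35,13)
After step 6: esi = 53.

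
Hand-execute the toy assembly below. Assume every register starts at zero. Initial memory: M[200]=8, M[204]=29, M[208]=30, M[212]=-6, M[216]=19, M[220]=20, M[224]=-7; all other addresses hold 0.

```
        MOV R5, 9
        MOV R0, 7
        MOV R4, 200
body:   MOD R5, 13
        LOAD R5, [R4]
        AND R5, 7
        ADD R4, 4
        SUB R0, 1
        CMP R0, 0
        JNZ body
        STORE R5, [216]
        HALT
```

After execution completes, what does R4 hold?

MOV R5, 9 → R5=9
MOV R0, 7 → R0=7
MOV R4, 200 → R4=200
MOD R5, 13 → R5=9%13=9
LOAD R5, [R4] → R5=M[200]=8
AND R5, 7 → R5=8&7=0
ADD R4, 4 → R4=200+4=204
SUB R0, 1 → R0=7-1=6
CMP R0, 0  (cmp 6,0)
JNZ body: taken
MOD R5, 13 → R5=0%13=0
LOAD R5, [R4] → R5=M[204]=29
AND R5, 7 → R5=29&7=5
ADD R4, 4 → R4=204+4=208
SUB R0, 1 → R0=6-1=5
CMP R0, 0  (cmp 5,0)
JNZ body: taken
MOD R5, 13 → R5=5%13=5
LOAD R5, [R4] → R5=M[208]=30
AND R5, 7 → R5=30&7=6
ADD R4, 4 → R4=208+4=212
SUB R0, 1 → R0=5-1=4
CMP R0, 0  (cmp 4,0)
JNZ body: taken
MOD R5, 13 → R5=6%13=6
LOAD R5, [R4] → R5=M[212]=-6
AND R5, 7 → R5=(-6)&7=2
ADD R4, 4 → R4=212+4=216
SUB R0, 1 → R0=4-1=3
CMP R0, 0  (cmp 3,0)
JNZ body: taken
MOD R5, 13 → R5=2%13=2
LOAD R5, [R4] → R5=M[216]=19
AND R5, 7 → R5=19&7=3
ADD R4, 4 → R4=216+4=220
SUB R0, 1 → R0=3-1=2
CMP R0, 0  (cmp 2,0)
JNZ body: taken
MOD R5, 13 → R5=3%13=3
LOAD R5, [R4] → R5=M[220]=20
AND R5, 7 → R5=20&7=4
ADD R4, 4 → R4=220+4=224
SUB R0, 1 → R0=2-1=1
CMP R0, 0  (cmp 1,0)
JNZ body: taken
MOD R5, 13 → R5=4%13=4
LOAD R5, [R4] → R5=M[224]=-7
AND R5, 7 → R5=(-7)&7=1
ADD R4, 4 → R4=224+4=228
SUB R0, 1 → R0=1-1=0
CMP R0, 0  (cmp 0,0)
JNZ body: not taken
STORE R5, [216] → M[216]=1
halt.

228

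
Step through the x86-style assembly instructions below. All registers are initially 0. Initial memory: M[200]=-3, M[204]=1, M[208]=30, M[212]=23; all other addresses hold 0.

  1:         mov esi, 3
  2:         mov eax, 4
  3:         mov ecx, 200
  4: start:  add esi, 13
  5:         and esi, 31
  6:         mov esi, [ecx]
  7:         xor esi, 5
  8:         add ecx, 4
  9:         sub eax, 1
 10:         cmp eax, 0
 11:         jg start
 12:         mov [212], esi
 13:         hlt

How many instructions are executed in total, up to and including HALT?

37

after mov esi, 3: esi=3
after mov eax, 4: eax=4
after mov ecx, 200: ecx=200
after add esi, 13: esi=3+13=16
after and esi, 31: esi=16&31=16
after mov esi, [ecx]: esi=M[200]=-3
after xor esi, 5: esi=(-3)^5=-8
after add ecx, 4: ecx=200+4=204
after sub eax, 1: eax=4-1=3
cmp eax, 0  (cmp 3,0)
jg start: taken
after add esi, 13: esi=(-8)+13=5
after and esi, 31: esi=5&31=5
after mov esi, [ecx]: esi=M[204]=1
after xor esi, 5: esi=1^5=4
after add ecx, 4: ecx=204+4=208
after sub eax, 1: eax=3-1=2
cmp eax, 0  (cmp 2,0)
jg start: taken
after add esi, 13: esi=4+13=17
after and esi, 31: esi=17&31=17
after mov esi, [ecx]: esi=M[208]=30
after xor esi, 5: esi=30^5=27
after add ecx, 4: ecx=208+4=212
after sub eax, 1: eax=2-1=1
cmp eax, 0  (cmp 1,0)
jg start: taken
after add esi, 13: esi=27+13=40
after and esi, 31: esi=40&31=8
after mov esi, [ecx]: esi=M[212]=23
after xor esi, 5: esi=23^5=18
after add ecx, 4: ecx=212+4=216
after sub eax, 1: eax=1-1=0
cmp eax, 0  (cmp 0,0)
jg start: not taken
mov [212], esi → M[212]=18
halt.
Total executed instructions: 37.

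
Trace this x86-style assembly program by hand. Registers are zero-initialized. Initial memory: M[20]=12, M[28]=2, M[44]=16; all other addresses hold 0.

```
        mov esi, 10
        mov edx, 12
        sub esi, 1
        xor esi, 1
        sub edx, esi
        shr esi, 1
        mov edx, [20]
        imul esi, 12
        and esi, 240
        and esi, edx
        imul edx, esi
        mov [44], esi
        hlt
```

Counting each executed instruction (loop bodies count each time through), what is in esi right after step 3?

after mov esi, 10: esi=10
after mov edx, 12: edx=12
after sub esi, 1: esi=10-1=9
After step 3: esi = 9.

9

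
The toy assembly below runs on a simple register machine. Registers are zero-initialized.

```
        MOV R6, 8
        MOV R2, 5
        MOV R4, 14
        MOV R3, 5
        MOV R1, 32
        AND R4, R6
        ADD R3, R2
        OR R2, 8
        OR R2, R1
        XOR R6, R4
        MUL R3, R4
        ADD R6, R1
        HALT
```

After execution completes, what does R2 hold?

45

MOV R6, 8 → R6=8
MOV R2, 5 → R2=5
MOV R4, 14 → R4=14
MOV R3, 5 → R3=5
MOV R1, 32 → R1=32
AND R4, R6 → R4=14&8=8
ADD R3, R2 → R3=5+5=10
OR R2, 8 → R2=5|8=13
OR R2, R1 → R2=13|32=45
XOR R6, R4 → R6=8^8=0
MUL R3, R4 → R3=10*8=80
ADD R6, R1 → R6=0+32=32
halt.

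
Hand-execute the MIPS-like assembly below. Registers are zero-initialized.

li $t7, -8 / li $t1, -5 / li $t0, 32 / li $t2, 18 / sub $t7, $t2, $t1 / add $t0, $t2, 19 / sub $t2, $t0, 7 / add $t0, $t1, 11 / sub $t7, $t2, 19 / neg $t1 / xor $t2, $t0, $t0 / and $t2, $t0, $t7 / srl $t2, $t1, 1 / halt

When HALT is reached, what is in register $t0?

6

after li $t7, -8: $t7=-8
after li $t1, -5: $t1=-5
after li $t0, 32: $t0=32
after li $t2, 18: $t2=18
after sub $t7, $t2, $t1: $t7=18-(-5)=23
after add $t0, $t2, 19: $t0=18+19=37
after sub $t2, $t0, 7: $t2=37-7=30
after add $t0, $t1, 11: $t0=(-5)+11=6
after sub $t7, $t2, 19: $t7=30-19=11
after neg $t1: $t1=-(-5)=5
after xor $t2, $t0, $t0: $t2=6^6=0
after and $t2, $t0, $t7: $t2=6&11=2
after srl $t2, $t1, 1: $t2=5>>1=2
halt.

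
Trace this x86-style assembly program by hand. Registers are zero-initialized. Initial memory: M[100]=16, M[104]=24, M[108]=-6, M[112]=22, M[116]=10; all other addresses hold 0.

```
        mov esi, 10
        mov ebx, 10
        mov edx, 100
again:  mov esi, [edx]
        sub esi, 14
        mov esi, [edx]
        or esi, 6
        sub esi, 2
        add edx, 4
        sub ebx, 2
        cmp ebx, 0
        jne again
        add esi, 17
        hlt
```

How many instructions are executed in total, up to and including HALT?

mov esi, 10 → esi=10
mov ebx, 10 → ebx=10
mov edx, 100 → edx=100
mov esi, [edx] → esi=M[100]=16
sub esi, 14 → esi=16-14=2
mov esi, [edx] → esi=M[100]=16
or esi, 6 → esi=16|6=22
sub esi, 2 → esi=22-2=20
add edx, 4 → edx=100+4=104
sub ebx, 2 → ebx=10-2=8
cmp ebx, 0  (cmp 8,0)
jne again: taken
mov esi, [edx] → esi=M[104]=24
sub esi, 14 → esi=24-14=10
mov esi, [edx] → esi=M[104]=24
or esi, 6 → esi=24|6=30
sub esi, 2 → esi=30-2=28
add edx, 4 → edx=104+4=108
sub ebx, 2 → ebx=8-2=6
cmp ebx, 0  (cmp 6,0)
jne again: taken
mov esi, [edx] → esi=M[108]=-6
sub esi, 14 → esi=(-6)-14=-20
mov esi, [edx] → esi=M[108]=-6
or esi, 6 → esi=(-6)|6=-2
sub esi, 2 → esi=(-2)-2=-4
add edx, 4 → edx=108+4=112
sub ebx, 2 → ebx=6-2=4
cmp ebx, 0  (cmp 4,0)
jne again: taken
mov esi, [edx] → esi=M[112]=22
sub esi, 14 → esi=22-14=8
mov esi, [edx] → esi=M[112]=22
or esi, 6 → esi=22|6=22
sub esi, 2 → esi=22-2=20
add edx, 4 → edx=112+4=116
sub ebx, 2 → ebx=4-2=2
cmp ebx, 0  (cmp 2,0)
jne again: taken
mov esi, [edx] → esi=M[116]=10
sub esi, 14 → esi=10-14=-4
mov esi, [edx] → esi=M[116]=10
or esi, 6 → esi=10|6=14
sub esi, 2 → esi=14-2=12
add edx, 4 → edx=116+4=120
sub ebx, 2 → ebx=2-2=0
cmp ebx, 0  (cmp 0,0)
jne again: not taken
add esi, 17 → esi=12+17=29
halt.
Total executed instructions: 50.

50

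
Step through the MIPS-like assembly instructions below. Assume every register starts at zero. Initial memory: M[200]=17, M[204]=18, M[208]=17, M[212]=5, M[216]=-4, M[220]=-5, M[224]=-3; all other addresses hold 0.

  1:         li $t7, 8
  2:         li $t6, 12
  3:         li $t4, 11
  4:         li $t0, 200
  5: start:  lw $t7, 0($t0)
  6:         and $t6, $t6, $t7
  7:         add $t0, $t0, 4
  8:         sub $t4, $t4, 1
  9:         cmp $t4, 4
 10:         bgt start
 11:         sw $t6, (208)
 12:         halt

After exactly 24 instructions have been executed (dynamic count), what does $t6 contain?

0

after li $t7, 8: $t7=8
after li $t6, 12: $t6=12
after li $t4, 11: $t4=11
after li $t0, 200: $t0=200
after lw $t7, 0($t0): $t7=M[200]=17
after and $t6, $t6, $t7: $t6=12&17=0
after add $t0, $t0, 4: $t0=200+4=204
after sub $t4, $t4, 1: $t4=11-1=10
cmp $t4, 4  (cmp 10,4)
bgt start: taken
after lw $t7, 0($t0): $t7=M[204]=18
after and $t6, $t6, $t7: $t6=0&18=0
after add $t0, $t0, 4: $t0=204+4=208
after sub $t4, $t4, 1: $t4=10-1=9
cmp $t4, 4  (cmp 9,4)
bgt start: taken
after lw $t7, 0($t0): $t7=M[208]=17
after and $t6, $t6, $t7: $t6=0&17=0
after add $t0, $t0, 4: $t0=208+4=212
after sub $t4, $t4, 1: $t4=9-1=8
cmp $t4, 4  (cmp 8,4)
bgt start: taken
after lw $t7, 0($t0): $t7=M[212]=5
after and $t6, $t6, $t7: $t6=0&5=0
After step 24: $t6 = 0.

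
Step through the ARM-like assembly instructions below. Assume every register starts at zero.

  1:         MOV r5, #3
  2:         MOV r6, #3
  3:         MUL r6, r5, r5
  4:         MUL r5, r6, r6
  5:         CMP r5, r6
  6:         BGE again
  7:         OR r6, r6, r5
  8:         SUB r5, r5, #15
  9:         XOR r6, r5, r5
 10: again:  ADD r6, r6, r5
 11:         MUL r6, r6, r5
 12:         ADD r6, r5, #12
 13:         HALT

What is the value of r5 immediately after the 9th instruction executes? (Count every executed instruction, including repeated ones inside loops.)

81

after MOV r5, #3: r5=3
after MOV r6, #3: r6=3
after MUL r6, r5, r5: r6=3*3=9
after MUL r5, r6, r6: r5=9*9=81
CMP r5, r6  (cmp 81,9)
BGE again: taken
after ADD r6, r6, r5: r6=9+81=90
after MUL r6, r6, r5: r6=90*81=7290
after ADD r6, r5, #12: r6=81+12=93
After step 9: r5 = 81.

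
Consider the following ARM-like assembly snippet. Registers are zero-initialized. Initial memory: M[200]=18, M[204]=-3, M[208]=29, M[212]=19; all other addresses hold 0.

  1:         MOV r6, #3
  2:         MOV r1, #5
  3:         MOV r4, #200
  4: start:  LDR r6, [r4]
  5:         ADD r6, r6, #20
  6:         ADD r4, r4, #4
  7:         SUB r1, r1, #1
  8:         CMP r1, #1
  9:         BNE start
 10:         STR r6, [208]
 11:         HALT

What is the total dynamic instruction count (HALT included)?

29

r6=3
r1=5
r4=200
r6=M[200]=18
r6=18+20=38
r4=200+4=204
r1=5-1=4
CMP r1, #1  (cmp 4,1)
BNE start: taken
r6=M[204]=-3
r6=(-3)+20=17
r4=204+4=208
r1=4-1=3
CMP r1, #1  (cmp 3,1)
BNE start: taken
r6=M[208]=29
r6=29+20=49
r4=208+4=212
r1=3-1=2
CMP r1, #1  (cmp 2,1)
BNE start: taken
r6=M[212]=19
r6=19+20=39
r4=212+4=216
r1=2-1=1
CMP r1, #1  (cmp 1,1)
BNE start: not taken
STR r6, [208] → M[208]=39
halt.
Total executed instructions: 29.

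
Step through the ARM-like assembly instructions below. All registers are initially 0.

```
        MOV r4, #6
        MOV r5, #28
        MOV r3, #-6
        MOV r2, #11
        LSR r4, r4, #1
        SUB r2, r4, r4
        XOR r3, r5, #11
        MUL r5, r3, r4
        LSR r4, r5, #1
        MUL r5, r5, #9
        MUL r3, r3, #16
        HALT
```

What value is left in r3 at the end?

after MOV r4, #6: r4=6
after MOV r5, #28: r5=28
after MOV r3, #-6: r3=-6
after MOV r2, #11: r2=11
after LSR r4, r4, #1: r4=6>>1=3
after SUB r2, r4, r4: r2=3-3=0
after XOR r3, r5, #11: r3=28^11=23
after MUL r5, r3, r4: r5=23*3=69
after LSR r4, r5, #1: r4=69>>1=34
after MUL r5, r5, #9: r5=69*9=621
after MUL r3, r3, #16: r3=23*16=368
halt.

368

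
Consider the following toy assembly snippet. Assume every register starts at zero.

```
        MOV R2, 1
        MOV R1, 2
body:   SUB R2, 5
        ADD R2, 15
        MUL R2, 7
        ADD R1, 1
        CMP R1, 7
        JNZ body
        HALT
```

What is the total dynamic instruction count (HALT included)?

33

after MOV R2, 1: R2=1
after MOV R1, 2: R1=2
after SUB R2, 5: R2=1-5=-4
after ADD R2, 15: R2=(-4)+15=11
after MUL R2, 7: R2=11*7=77
after ADD R1, 1: R1=2+1=3
CMP R1, 7  (cmp 3,7)
JNZ body: taken
after SUB R2, 5: R2=77-5=72
after ADD R2, 15: R2=72+15=87
after MUL R2, 7: R2=87*7=609
after ADD R1, 1: R1=3+1=4
CMP R1, 7  (cmp 4,7)
JNZ body: taken
after SUB R2, 5: R2=609-5=604
after ADD R2, 15: R2=604+15=619
after MUL R2, 7: R2=619*7=4333
after ADD R1, 1: R1=4+1=5
CMP R1, 7  (cmp 5,7)
JNZ body: taken
after SUB R2, 5: R2=4333-5=4328
after ADD R2, 15: R2=4328+15=4343
after MUL R2, 7: R2=4343*7=30401
after ADD R1, 1: R1=5+1=6
CMP R1, 7  (cmp 6,7)
JNZ body: taken
after SUB R2, 5: R2=30401-5=30396
after ADD R2, 15: R2=30396+15=30411
after MUL R2, 7: R2=30411*7=212877
after ADD R1, 1: R1=6+1=7
CMP R1, 7  (cmp 7,7)
JNZ body: not taken
halt.
Total executed instructions: 33.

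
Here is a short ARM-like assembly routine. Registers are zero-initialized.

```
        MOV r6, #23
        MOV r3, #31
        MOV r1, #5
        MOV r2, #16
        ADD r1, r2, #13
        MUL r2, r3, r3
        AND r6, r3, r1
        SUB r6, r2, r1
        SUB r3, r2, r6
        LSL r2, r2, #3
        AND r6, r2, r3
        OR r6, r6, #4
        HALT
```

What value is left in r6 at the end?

after MOV r6, #23: r6=23
after MOV r3, #31: r3=31
after MOV r1, #5: r1=5
after MOV r2, #16: r2=16
after ADD r1, r2, #13: r1=16+13=29
after MUL r2, r3, r3: r2=31*31=961
after AND r6, r3, r1: r6=31&29=29
after SUB r6, r2, r1: r6=961-29=932
after SUB r3, r2, r6: r3=961-932=29
after LSL r2, r2, #3: r2=961<<3=7688
after AND r6, r2, r3: r6=7688&29=8
after OR r6, r6, #4: r6=8|4=12
halt.

12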